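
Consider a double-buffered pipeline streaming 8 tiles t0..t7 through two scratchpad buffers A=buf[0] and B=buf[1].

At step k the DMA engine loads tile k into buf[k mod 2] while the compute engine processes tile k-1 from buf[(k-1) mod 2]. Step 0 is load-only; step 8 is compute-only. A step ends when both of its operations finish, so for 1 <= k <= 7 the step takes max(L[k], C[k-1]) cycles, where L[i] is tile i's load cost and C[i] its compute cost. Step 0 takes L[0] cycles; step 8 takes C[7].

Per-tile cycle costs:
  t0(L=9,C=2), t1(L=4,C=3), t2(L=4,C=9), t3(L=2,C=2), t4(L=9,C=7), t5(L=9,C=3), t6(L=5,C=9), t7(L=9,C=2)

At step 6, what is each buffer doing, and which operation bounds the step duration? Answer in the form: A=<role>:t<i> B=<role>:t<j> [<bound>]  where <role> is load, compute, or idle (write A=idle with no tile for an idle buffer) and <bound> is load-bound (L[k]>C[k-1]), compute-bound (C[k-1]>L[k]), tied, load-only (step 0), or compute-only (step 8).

  0. 9=9c; end=9; A:t0 B:-
  1. max(4,2)=4c; end=13; A:t0 B:t1
  2. max(4,3)=4c; end=17; A:t2 B:t1
  3. max(2,9)=9c; end=26; A:t2 B:t3
  4. max(9,2)=9c; end=35; A:t4 B:t3
  5. max(9,7)=9c; end=44; A:t4 B:t5
  6. max(5,3)=5c; end=49; A:t6 B:t5
  7. max(9,9)=9c; end=58; A:t6 B:t7
  8. 2=2c; end=60; A:t6 B:t7

step 6: A=load:t6 B=compute:t5 [load-bound]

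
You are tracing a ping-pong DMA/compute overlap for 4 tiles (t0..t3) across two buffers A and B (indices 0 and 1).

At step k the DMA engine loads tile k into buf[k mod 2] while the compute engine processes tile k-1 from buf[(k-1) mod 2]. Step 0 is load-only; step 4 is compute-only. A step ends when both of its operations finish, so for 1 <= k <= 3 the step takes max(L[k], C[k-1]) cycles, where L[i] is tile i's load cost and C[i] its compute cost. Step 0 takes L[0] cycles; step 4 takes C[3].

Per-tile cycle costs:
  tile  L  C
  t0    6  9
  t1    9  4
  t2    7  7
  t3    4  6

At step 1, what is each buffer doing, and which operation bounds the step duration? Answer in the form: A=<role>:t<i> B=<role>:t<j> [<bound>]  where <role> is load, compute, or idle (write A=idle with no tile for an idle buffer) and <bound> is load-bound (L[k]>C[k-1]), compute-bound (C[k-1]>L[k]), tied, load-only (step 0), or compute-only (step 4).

  0. 6=6c; end=6; A:t0 B:-
  1. max(9,9)=9c; end=15; A:t0 B:t1
  2. max(7,4)=7c; end=22; A:t2 B:t1
  3. max(4,7)=7c; end=29; A:t2 B:t3
  4. 6=6c; end=35; A:t2 B:t3

step 1: A=compute:t0 B=load:t1 [tied]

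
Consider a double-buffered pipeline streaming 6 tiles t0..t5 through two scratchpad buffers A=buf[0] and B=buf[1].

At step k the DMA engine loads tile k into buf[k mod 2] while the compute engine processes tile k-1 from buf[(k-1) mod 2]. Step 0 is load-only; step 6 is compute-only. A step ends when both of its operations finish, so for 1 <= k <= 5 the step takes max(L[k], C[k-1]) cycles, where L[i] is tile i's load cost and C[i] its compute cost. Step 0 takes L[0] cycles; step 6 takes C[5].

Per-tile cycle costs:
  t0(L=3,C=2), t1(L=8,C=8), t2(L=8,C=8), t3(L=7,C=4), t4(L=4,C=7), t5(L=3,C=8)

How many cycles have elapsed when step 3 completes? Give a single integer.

end_cycle[3] = 27

  0. 3=3c; end=3; A:t0 B:-
  1. max(8,2)=8c; end=11; A:t0 B:t1
  2. max(8,8)=8c; end=19; A:t2 B:t1
  3. max(7,8)=8c; end=27; A:t2 B:t3
  4. max(4,4)=4c; end=31; A:t4 B:t3
  5. max(3,7)=7c; end=38; A:t4 B:t5
  6. 8=8c; end=46; A:t4 B:t5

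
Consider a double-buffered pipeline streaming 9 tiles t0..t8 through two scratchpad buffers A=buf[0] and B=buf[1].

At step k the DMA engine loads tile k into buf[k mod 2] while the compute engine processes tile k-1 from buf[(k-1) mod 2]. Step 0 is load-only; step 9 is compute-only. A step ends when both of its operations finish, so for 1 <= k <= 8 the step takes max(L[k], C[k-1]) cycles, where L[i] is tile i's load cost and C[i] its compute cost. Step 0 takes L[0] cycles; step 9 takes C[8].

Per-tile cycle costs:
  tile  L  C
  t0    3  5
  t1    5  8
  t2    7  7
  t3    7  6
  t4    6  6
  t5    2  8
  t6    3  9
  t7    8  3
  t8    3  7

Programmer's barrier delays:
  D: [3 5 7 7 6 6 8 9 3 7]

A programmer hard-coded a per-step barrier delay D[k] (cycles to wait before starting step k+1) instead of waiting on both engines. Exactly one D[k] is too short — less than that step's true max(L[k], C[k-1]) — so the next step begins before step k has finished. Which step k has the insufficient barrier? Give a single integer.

hazard at step 2

step 0: need L[0]=3 = 3; D[0]=3 ok
step 1: need max(L[1]=5,C[0]=5) = 5; D[1]=5 ok
step 2: need max(L[2]=7,C[1]=8) = 8; D[2]=7 SHORT
step 3: need max(L[3]=7,C[2]=7) = 7; D[3]=7 ok
step 4: need max(L[4]=6,C[3]=6) = 6; D[4]=6 ok
step 5: need max(L[5]=2,C[4]=6) = 6; D[5]=6 ok
step 6: need max(L[6]=3,C[5]=8) = 8; D[6]=8 ok
step 7: need max(L[7]=8,C[6]=9) = 9; D[7]=9 ok
step 8: need max(L[8]=3,C[7]=3) = 3; D[8]=3 ok
step 9: need C[8]=7 = 7; D[9]=7 ok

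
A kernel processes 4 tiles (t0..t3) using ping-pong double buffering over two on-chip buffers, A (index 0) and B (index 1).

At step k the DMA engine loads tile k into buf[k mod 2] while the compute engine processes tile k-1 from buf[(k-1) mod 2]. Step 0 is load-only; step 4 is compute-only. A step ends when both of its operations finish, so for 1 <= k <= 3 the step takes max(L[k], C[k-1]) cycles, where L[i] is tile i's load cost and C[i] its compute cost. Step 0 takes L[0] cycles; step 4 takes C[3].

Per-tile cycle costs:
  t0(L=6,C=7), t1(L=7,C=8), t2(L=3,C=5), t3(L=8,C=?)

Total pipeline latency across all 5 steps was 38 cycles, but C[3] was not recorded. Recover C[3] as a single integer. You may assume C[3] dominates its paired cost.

step 0 | dur = L[0]=6 = 6
step 1 | dur = max(L[1]=7, C[0]=7) = 7
step 2 | dur = max(L[2]=3, C[1]=8) = 8
step 3 | dur = max(L[3]=8, C[2]=5) = 8
step 4 | dur = C[3]=? = C[3]  (unknown; binding)
sum of known step durations = 29
dur[4] = total - known = 38 - 29 = 9
C[3] is the binding max in step 4, so C[3] = dur[4] = 9

C[3] = 9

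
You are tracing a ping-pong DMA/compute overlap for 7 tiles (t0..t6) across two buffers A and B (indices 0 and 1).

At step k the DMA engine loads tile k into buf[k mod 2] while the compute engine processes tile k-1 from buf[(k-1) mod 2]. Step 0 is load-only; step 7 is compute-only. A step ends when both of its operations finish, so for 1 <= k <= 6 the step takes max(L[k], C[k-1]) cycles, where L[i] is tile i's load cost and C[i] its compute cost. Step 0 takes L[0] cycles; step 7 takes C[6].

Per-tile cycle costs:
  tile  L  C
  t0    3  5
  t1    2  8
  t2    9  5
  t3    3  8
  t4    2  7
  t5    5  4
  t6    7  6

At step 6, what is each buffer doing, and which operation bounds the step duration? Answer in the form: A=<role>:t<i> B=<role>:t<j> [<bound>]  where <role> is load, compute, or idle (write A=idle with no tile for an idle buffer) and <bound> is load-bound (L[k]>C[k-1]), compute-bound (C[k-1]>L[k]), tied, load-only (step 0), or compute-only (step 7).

step 6: A=load:t6 B=compute:t5 [load-bound]

  0. 3=3c; end=3; A:t0 B:-
  1. max(2,5)=5c; end=8; A:t0 B:t1
  2. max(9,8)=9c; end=17; A:t2 B:t1
  3. max(3,5)=5c; end=22; A:t2 B:t3
  4. max(2,8)=8c; end=30; A:t4 B:t3
  5. max(5,7)=7c; end=37; A:t4 B:t5
  6. max(7,4)=7c; end=44; A:t6 B:t5
  7. 6=6c; end=50; A:t6 B:t5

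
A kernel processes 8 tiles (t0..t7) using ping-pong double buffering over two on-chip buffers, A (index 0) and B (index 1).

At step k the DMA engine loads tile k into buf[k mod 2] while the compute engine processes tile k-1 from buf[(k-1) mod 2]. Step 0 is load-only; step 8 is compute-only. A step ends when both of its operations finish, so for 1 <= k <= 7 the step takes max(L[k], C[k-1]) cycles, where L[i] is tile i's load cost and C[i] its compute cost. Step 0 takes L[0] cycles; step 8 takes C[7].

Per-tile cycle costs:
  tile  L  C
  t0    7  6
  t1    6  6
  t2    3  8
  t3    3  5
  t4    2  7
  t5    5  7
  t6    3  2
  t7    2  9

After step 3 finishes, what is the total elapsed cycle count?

  0. 7=7c; end=7; A:t0 B:-
  1. max(6,6)=6c; end=13; A:t0 B:t1
  2. max(3,6)=6c; end=19; A:t2 B:t1
  3. max(3,8)=8c; end=27; A:t2 B:t3
  4. max(2,5)=5c; end=32; A:t4 B:t3
  5. max(5,7)=7c; end=39; A:t4 B:t5
  6. max(3,7)=7c; end=46; A:t6 B:t5
  7. max(2,2)=2c; end=48; A:t6 B:t7
  8. 9=9c; end=57; A:t6 B:t7

end_cycle[3] = 27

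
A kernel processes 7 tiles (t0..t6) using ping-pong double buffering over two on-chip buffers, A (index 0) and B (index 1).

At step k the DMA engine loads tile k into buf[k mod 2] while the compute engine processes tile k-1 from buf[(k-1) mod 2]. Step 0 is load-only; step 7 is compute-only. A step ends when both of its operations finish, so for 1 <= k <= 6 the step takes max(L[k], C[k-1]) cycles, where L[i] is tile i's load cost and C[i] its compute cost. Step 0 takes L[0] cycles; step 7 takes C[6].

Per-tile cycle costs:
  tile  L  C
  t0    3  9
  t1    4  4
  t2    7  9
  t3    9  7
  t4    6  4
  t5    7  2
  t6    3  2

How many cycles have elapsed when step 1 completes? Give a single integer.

  0. 3=3c; end=3; A:t0 B:-
  1. max(4,9)=9c; end=12; A:t0 B:t1
  2. max(7,4)=7c; end=19; A:t2 B:t1
  3. max(9,9)=9c; end=28; A:t2 B:t3
  4. max(6,7)=7c; end=35; A:t4 B:t3
  5. max(7,4)=7c; end=42; A:t4 B:t5
  6. max(3,2)=3c; end=45; A:t6 B:t5
  7. 2=2c; end=47; A:t6 B:t5

end_cycle[1] = 12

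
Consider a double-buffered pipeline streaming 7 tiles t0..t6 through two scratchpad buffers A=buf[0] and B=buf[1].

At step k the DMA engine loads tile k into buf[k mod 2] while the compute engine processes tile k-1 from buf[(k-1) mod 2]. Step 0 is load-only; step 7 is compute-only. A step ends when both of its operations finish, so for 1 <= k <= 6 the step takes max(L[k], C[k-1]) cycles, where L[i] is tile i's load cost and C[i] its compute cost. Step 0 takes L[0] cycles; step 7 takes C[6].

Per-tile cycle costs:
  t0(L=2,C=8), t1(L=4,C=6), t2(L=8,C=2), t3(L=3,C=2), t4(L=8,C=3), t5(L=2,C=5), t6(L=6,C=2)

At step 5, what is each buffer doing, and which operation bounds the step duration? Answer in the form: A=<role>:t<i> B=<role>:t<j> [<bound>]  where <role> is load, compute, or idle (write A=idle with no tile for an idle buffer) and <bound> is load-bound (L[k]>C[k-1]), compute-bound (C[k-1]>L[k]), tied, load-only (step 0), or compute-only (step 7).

step 5: A=compute:t4 B=load:t5 [compute-bound]

k=0 load=t0/2c comp=- wait=2 total=2
k=1 load=t1/4c comp=t0/8c wait=8 total=10
k=2 load=t2/8c comp=t1/6c wait=8 total=18
k=3 load=t3/3c comp=t2/2c wait=3 total=21
k=4 load=t4/8c comp=t3/2c wait=8 total=29
k=5 load=t5/2c comp=t4/3c wait=3 total=32
k=6 load=t6/6c comp=t5/5c wait=6 total=38
k=7 load=- comp=t6/2c wait=2 total=40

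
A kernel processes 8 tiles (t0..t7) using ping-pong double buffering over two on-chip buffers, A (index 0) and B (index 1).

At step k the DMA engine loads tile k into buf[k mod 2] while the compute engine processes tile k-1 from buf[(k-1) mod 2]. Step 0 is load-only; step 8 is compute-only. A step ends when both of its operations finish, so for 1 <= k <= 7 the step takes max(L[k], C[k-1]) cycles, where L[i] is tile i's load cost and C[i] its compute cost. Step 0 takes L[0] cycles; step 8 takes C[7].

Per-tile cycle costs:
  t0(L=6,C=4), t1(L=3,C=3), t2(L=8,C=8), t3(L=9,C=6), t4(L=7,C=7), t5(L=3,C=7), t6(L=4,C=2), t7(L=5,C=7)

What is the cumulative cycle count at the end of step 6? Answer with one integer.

end_cycle[6] = 48

[0] DMA t0→A (6c) ∥ CU idle ⇒ 6c, clock 6
[1] DMA t1→B (3c) ∥ CU A:t0 (4c) ⇒ 4c, clock 10
[2] DMA t2→A (8c) ∥ CU B:t1 (3c) ⇒ 8c, clock 18
[3] DMA t3→B (9c) ∥ CU A:t2 (8c) ⇒ 9c, clock 27
[4] DMA t4→A (7c) ∥ CU B:t3 (6c) ⇒ 7c, clock 34
[5] DMA t5→B (3c) ∥ CU A:t4 (7c) ⇒ 7c, clock 41
[6] DMA t6→A (4c) ∥ CU B:t5 (7c) ⇒ 7c, clock 48
[7] DMA t7→B (5c) ∥ CU A:t6 (2c) ⇒ 5c, clock 53
[8] DMA idle ∥ CU B:t7 (7c) ⇒ 7c, clock 60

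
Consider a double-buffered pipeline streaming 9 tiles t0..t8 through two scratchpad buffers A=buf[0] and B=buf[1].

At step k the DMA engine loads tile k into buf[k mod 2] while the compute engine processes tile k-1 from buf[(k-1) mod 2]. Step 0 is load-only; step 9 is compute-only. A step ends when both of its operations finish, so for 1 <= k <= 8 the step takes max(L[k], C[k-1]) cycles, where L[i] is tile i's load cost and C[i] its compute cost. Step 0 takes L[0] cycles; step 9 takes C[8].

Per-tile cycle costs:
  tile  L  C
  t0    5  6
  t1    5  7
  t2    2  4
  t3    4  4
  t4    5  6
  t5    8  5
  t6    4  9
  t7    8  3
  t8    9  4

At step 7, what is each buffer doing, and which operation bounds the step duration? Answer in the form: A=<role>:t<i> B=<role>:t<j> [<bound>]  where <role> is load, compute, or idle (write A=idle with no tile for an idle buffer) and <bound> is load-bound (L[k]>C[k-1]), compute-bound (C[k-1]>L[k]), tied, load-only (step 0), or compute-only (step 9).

step 7: A=compute:t6 B=load:t7 [compute-bound]

step 0: L[0]=5 → dur=5, Σ=5 | A=load:t0 B=idle [load-only]
step 1: L[1]=5 C[0]=6 → dur=6, Σ=11 | A=compute:t0 B=load:t1 [compute-bound]
step 2: L[2]=2 C[1]=7 → dur=7, Σ=18 | A=load:t2 B=compute:t1 [compute-bound]
step 3: L[3]=4 C[2]=4 → dur=4, Σ=22 | A=compute:t2 B=load:t3 [tied]
step 4: L[4]=5 C[3]=4 → dur=5, Σ=27 | A=load:t4 B=compute:t3 [load-bound]
step 5: L[5]=8 C[4]=6 → dur=8, Σ=35 | A=compute:t4 B=load:t5 [load-bound]
step 6: L[6]=4 C[5]=5 → dur=5, Σ=40 | A=load:t6 B=compute:t5 [compute-bound]
step 7: L[7]=8 C[6]=9 → dur=9, Σ=49 | A=compute:t6 B=load:t7 [compute-bound]
step 8: L[8]=9 C[7]=3 → dur=9, Σ=58 | A=load:t8 B=compute:t7 [load-bound]
step 9: C[8]=4 → dur=4, Σ=62 | A=compute:t8 B=idle [compute-only]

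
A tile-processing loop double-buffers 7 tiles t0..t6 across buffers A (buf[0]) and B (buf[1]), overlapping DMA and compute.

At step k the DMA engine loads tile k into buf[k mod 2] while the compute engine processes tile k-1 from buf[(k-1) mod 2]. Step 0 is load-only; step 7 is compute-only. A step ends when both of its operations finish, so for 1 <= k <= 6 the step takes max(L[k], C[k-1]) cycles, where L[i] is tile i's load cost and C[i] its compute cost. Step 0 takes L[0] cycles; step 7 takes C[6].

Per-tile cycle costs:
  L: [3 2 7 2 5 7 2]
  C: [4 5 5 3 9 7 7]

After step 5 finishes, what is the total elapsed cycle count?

step 0: L[0]=3 → dur=3, Σ=3 | A=load:t0 B=idle [load-only]
step 1: L[1]=2 C[0]=4 → dur=4, Σ=7 | A=compute:t0 B=load:t1 [compute-bound]
step 2: L[2]=7 C[1]=5 → dur=7, Σ=14 | A=load:t2 B=compute:t1 [load-bound]
step 3: L[3]=2 C[2]=5 → dur=5, Σ=19 | A=compute:t2 B=load:t3 [compute-bound]
step 4: L[4]=5 C[3]=3 → dur=5, Σ=24 | A=load:t4 B=compute:t3 [load-bound]
step 5: L[5]=7 C[4]=9 → dur=9, Σ=33 | A=compute:t4 B=load:t5 [compute-bound]
step 6: L[6]=2 C[5]=7 → dur=7, Σ=40 | A=load:t6 B=compute:t5 [compute-bound]
step 7: C[6]=7 → dur=7, Σ=47 | A=compute:t6 B=idle [compute-only]

end_cycle[5] = 33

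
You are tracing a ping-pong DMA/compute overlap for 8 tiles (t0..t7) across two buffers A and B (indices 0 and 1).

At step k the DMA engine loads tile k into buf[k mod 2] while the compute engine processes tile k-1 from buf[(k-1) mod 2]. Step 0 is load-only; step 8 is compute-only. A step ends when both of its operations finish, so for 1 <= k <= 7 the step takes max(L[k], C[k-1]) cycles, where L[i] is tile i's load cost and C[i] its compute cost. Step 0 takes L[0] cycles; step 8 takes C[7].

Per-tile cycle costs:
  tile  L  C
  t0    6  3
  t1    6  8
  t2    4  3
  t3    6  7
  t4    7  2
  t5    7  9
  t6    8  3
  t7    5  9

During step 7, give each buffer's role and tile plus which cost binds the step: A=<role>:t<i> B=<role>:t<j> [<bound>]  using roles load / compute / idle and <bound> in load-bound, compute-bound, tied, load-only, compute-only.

  0. 6=6c; end=6; A:t0 B:-
  1. max(6,3)=6c; end=12; A:t0 B:t1
  2. max(4,8)=8c; end=20; A:t2 B:t1
  3. max(6,3)=6c; end=26; A:t2 B:t3
  4. max(7,7)=7c; end=33; A:t4 B:t3
  5. max(7,2)=7c; end=40; A:t4 B:t5
  6. max(8,9)=9c; end=49; A:t6 B:t5
  7. max(5,3)=5c; end=54; A:t6 B:t7
  8. 9=9c; end=63; A:t6 B:t7

step 7: A=compute:t6 B=load:t7 [load-bound]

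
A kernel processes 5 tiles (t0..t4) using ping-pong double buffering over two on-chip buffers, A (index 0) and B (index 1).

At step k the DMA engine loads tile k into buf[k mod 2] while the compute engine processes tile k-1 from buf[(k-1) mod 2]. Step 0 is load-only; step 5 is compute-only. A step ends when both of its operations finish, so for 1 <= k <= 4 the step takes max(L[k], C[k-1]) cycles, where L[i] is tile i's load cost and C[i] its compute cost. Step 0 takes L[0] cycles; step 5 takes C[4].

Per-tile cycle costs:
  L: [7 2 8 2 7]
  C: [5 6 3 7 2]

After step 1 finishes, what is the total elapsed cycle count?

step 0: L[0]=7 → dur=7, Σ=7 | A=load:t0 B=idle [load-only]
step 1: L[1]=2 C[0]=5 → dur=5, Σ=12 | A=compute:t0 B=load:t1 [compute-bound]
step 2: L[2]=8 C[1]=6 → dur=8, Σ=20 | A=load:t2 B=compute:t1 [load-bound]
step 3: L[3]=2 C[2]=3 → dur=3, Σ=23 | A=compute:t2 B=load:t3 [compute-bound]
step 4: L[4]=7 C[3]=7 → dur=7, Σ=30 | A=load:t4 B=compute:t3 [tied]
step 5: C[4]=2 → dur=2, Σ=32 | A=compute:t4 B=idle [compute-only]

end_cycle[1] = 12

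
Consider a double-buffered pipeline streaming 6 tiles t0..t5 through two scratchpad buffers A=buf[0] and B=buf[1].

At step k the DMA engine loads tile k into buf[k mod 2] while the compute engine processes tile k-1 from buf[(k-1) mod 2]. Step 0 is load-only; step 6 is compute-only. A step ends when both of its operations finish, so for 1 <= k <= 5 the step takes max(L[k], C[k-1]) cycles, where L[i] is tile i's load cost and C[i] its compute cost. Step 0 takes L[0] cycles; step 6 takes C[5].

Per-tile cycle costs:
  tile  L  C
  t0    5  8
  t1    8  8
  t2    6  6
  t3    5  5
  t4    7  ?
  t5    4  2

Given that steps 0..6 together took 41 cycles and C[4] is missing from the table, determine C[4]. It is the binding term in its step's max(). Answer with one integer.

step 0: dur = L[0]=5 = 5
step 1: dur = max(L[1]=8, C[0]=8) = 8
step 2: dur = max(L[2]=6, C[1]=8) = 8
step 3: dur = max(L[3]=5, C[2]=6) = 6
step 4: dur = max(L[4]=7, C[3]=5) = 7
step 5: dur = max(L[5]=4, C[4]=?) = C[4]  (unknown; binding)
step 6: dur = C[5]=2 = 2
sum of known step durations = 36
dur[5] = total - known = 41 - 36 = 5
C[4] is the binding max in step 5, so C[4] = dur[5] = 5

C[4] = 5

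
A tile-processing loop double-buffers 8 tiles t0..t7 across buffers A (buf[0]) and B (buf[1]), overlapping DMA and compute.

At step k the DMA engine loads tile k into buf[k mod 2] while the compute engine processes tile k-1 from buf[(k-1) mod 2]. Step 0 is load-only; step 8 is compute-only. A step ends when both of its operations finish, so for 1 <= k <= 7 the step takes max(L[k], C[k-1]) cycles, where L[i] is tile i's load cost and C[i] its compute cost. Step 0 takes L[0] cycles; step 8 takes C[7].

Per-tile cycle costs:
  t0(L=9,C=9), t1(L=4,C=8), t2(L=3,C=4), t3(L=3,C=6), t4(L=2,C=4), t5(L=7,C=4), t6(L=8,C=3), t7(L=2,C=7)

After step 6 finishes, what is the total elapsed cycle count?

end_cycle[6] = 51

step 0: L[0]=9 → dur=9, Σ=9 | A=load:t0 B=idle [load-only]
step 1: L[1]=4 C[0]=9 → dur=9, Σ=18 | A=compute:t0 B=load:t1 [compute-bound]
step 2: L[2]=3 C[1]=8 → dur=8, Σ=26 | A=load:t2 B=compute:t1 [compute-bound]
step 3: L[3]=3 C[2]=4 → dur=4, Σ=30 | A=compute:t2 B=load:t3 [compute-bound]
step 4: L[4]=2 C[3]=6 → dur=6, Σ=36 | A=load:t4 B=compute:t3 [compute-bound]
step 5: L[5]=7 C[4]=4 → dur=7, Σ=43 | A=compute:t4 B=load:t5 [load-bound]
step 6: L[6]=8 C[5]=4 → dur=8, Σ=51 | A=load:t6 B=compute:t5 [load-bound]
step 7: L[7]=2 C[6]=3 → dur=3, Σ=54 | A=compute:t6 B=load:t7 [compute-bound]
step 8: C[7]=7 → dur=7, Σ=61 | A=idle B=compute:t7 [compute-only]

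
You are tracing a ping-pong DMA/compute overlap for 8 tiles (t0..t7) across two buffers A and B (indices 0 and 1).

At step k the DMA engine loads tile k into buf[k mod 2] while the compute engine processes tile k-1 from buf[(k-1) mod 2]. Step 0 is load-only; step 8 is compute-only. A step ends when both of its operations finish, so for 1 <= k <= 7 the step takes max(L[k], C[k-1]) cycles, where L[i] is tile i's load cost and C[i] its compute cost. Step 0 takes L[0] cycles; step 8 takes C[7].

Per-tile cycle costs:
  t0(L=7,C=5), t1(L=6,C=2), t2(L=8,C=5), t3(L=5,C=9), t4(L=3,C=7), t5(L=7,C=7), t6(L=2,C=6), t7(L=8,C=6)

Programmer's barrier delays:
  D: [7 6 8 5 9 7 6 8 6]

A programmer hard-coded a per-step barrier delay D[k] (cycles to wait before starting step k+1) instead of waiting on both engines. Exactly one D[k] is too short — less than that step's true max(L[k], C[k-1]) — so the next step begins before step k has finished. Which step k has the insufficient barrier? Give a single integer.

k=0 barrier L[0]=7→7c, D[0]=7 ok
k=1 barrier max(L[1]=6,C[0]=5)→6c, D[1]=6 ok
k=2 barrier max(L[2]=8,C[1]=2)→8c, D[2]=8 ok
k=3 barrier max(L[3]=5,C[2]=5)→5c, D[3]=5 ok
k=4 barrier max(L[4]=3,C[3]=9)→9c, D[4]=9 ok
k=5 barrier max(L[5]=7,C[4]=7)→7c, D[5]=7 ok
k=6 barrier max(L[6]=2,C[5]=7)→7c, D[6]=6 SHORT
k=7 barrier max(L[7]=8,C[6]=6)→8c, D[7]=8 ok
k=8 barrier C[7]=6→6c, D[8]=6 ok

hazard at step 6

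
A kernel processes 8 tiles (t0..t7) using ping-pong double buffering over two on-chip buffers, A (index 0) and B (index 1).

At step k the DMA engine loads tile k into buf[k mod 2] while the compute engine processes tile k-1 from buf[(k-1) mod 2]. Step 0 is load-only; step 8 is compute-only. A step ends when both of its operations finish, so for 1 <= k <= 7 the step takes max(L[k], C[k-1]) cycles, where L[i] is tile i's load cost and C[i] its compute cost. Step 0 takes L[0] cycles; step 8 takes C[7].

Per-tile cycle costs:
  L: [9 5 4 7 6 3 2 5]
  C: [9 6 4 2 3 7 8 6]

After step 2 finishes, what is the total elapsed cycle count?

end_cycle[2] = 24

k=0 load=t0/9c comp=- wait=9 total=9
k=1 load=t1/5c comp=t0/9c wait=9 total=18
k=2 load=t2/4c comp=t1/6c wait=6 total=24
k=3 load=t3/7c comp=t2/4c wait=7 total=31
k=4 load=t4/6c comp=t3/2c wait=6 total=37
k=5 load=t5/3c comp=t4/3c wait=3 total=40
k=6 load=t6/2c comp=t5/7c wait=7 total=47
k=7 load=t7/5c comp=t6/8c wait=8 total=55
k=8 load=- comp=t7/6c wait=6 total=61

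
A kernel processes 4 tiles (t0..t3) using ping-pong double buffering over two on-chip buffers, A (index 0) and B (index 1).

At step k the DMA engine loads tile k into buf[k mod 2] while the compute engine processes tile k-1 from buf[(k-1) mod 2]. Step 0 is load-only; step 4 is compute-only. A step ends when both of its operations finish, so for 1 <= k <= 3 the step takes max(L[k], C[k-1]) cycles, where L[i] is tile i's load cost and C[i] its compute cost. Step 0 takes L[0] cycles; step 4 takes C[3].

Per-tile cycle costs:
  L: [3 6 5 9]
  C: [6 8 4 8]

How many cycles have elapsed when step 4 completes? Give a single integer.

[0] DMA t0→A (3c) ∥ CU idle ⇒ 3c, clock 3
[1] DMA t1→B (6c) ∥ CU A:t0 (6c) ⇒ 6c, clock 9
[2] DMA t2→A (5c) ∥ CU B:t1 (8c) ⇒ 8c, clock 17
[3] DMA t3→B (9c) ∥ CU A:t2 (4c) ⇒ 9c, clock 26
[4] DMA idle ∥ CU B:t3 (8c) ⇒ 8c, clock 34

end_cycle[4] = 34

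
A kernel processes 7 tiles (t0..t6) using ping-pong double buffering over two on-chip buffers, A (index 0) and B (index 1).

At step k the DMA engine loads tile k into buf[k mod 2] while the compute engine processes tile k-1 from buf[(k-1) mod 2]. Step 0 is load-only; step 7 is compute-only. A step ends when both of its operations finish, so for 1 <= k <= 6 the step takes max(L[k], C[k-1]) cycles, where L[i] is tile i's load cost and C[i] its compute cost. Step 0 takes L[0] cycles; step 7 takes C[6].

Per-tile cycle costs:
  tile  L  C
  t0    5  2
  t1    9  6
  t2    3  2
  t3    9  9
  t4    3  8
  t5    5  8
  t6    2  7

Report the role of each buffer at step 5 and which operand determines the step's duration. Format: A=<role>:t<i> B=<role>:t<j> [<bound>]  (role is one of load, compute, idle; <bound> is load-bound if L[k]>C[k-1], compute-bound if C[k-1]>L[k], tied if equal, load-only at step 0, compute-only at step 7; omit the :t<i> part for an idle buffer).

step 5: A=compute:t4 B=load:t5 [compute-bound]

[0] DMA t0→A (5c) ∥ CU idle ⇒ 5c, clock 5
[1] DMA t1→B (9c) ∥ CU A:t0 (2c) ⇒ 9c, clock 14
[2] DMA t2→A (3c) ∥ CU B:t1 (6c) ⇒ 6c, clock 20
[3] DMA t3→B (9c) ∥ CU A:t2 (2c) ⇒ 9c, clock 29
[4] DMA t4→A (3c) ∥ CU B:t3 (9c) ⇒ 9c, clock 38
[5] DMA t5→B (5c) ∥ CU A:t4 (8c) ⇒ 8c, clock 46
[6] DMA t6→A (2c) ∥ CU B:t5 (8c) ⇒ 8c, clock 54
[7] DMA idle ∥ CU A:t6 (7c) ⇒ 7c, clock 61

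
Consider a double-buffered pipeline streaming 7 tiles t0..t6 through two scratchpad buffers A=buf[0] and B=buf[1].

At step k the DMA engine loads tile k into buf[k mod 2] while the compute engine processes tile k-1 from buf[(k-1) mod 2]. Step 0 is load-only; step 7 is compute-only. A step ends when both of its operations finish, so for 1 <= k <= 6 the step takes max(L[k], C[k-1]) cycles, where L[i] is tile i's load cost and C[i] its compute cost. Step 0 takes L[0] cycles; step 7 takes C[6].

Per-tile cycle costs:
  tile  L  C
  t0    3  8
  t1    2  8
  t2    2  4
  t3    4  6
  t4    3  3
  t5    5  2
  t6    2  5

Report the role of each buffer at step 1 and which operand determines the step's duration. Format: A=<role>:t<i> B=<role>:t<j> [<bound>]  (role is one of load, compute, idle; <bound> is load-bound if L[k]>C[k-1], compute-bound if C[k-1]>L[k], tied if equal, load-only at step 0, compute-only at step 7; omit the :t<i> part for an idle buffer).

step 1: A=compute:t0 B=load:t1 [compute-bound]

k=0 load=t0/3c comp=- wait=3 total=3
k=1 load=t1/2c comp=t0/8c wait=8 total=11
k=2 load=t2/2c comp=t1/8c wait=8 total=19
k=3 load=t3/4c comp=t2/4c wait=4 total=23
k=4 load=t4/3c comp=t3/6c wait=6 total=29
k=5 load=t5/5c comp=t4/3c wait=5 total=34
k=6 load=t6/2c comp=t5/2c wait=2 total=36
k=7 load=- comp=t6/5c wait=5 total=41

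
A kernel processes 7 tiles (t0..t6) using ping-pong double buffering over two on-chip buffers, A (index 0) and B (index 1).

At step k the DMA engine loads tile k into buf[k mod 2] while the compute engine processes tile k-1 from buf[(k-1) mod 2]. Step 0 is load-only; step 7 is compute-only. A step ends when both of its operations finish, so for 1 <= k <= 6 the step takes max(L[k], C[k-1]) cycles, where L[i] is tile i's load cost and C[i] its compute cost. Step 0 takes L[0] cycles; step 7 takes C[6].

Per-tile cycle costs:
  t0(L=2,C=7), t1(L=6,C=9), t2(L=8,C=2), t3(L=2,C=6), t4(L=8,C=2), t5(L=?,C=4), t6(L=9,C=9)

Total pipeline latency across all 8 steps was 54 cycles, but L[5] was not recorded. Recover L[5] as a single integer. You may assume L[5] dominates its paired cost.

L[5] = 8

step 0 → dur = L[0]=2 = 2
step 1 → dur = max(L[1]=6, C[0]=7) = 7
step 2 → dur = max(L[2]=8, C[1]=9) = 9
step 3 → dur = max(L[3]=2, C[2]=2) = 2
step 4 → dur = max(L[4]=8, C[3]=6) = 8
step 5 → dur = max(L[5]=?, C[4]=2) = L[5]  (unknown; binding)
step 6 → dur = max(L[6]=9, C[5]=4) = 9
step 7 → dur = C[6]=9 = 9
sum of known step durations = 46
dur[5] = total - known = 54 - 46 = 8
L[5] is the binding max in step 5, so L[5] = dur[5] = 8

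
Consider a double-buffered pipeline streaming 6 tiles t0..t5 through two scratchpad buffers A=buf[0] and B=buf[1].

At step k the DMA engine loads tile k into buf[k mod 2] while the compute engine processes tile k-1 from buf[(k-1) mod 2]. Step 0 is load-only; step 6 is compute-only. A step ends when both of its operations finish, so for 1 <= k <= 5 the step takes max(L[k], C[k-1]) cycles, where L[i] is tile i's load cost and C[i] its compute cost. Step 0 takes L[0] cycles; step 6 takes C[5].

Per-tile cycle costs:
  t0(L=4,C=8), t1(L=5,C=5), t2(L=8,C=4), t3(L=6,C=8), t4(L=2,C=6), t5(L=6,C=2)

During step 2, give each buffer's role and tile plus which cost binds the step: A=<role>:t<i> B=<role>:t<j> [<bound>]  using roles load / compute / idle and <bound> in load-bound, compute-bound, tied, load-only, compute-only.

step 2: A=load:t2 B=compute:t1 [load-bound]

k=0 load=t0/4c comp=- wait=4 total=4
k=1 load=t1/5c comp=t0/8c wait=8 total=12
k=2 load=t2/8c comp=t1/5c wait=8 total=20
k=3 load=t3/6c comp=t2/4c wait=6 total=26
k=4 load=t4/2c comp=t3/8c wait=8 total=34
k=5 load=t5/6c comp=t4/6c wait=6 total=40
k=6 load=- comp=t5/2c wait=2 total=42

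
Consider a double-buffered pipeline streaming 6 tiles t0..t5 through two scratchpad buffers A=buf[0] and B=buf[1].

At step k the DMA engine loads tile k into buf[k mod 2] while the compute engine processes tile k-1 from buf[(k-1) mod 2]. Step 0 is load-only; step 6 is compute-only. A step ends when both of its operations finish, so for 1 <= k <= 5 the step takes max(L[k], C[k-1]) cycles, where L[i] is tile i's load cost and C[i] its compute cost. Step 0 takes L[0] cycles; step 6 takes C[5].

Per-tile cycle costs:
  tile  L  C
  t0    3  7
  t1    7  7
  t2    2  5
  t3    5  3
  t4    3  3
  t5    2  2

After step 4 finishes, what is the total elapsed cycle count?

step 0: L[0]=3 → dur=3, Σ=3 | A=load:t0 B=idle [load-only]
step 1: L[1]=7 C[0]=7 → dur=7, Σ=10 | A=compute:t0 B=load:t1 [tied]
step 2: L[2]=2 C[1]=7 → dur=7, Σ=17 | A=load:t2 B=compute:t1 [compute-bound]
step 3: L[3]=5 C[2]=5 → dur=5, Σ=22 | A=compute:t2 B=load:t3 [tied]
step 4: L[4]=3 C[3]=3 → dur=3, Σ=25 | A=load:t4 B=compute:t3 [tied]
step 5: L[5]=2 C[4]=3 → dur=3, Σ=28 | A=compute:t4 B=load:t5 [compute-bound]
step 6: C[5]=2 → dur=2, Σ=30 | A=idle B=compute:t5 [compute-only]

end_cycle[4] = 25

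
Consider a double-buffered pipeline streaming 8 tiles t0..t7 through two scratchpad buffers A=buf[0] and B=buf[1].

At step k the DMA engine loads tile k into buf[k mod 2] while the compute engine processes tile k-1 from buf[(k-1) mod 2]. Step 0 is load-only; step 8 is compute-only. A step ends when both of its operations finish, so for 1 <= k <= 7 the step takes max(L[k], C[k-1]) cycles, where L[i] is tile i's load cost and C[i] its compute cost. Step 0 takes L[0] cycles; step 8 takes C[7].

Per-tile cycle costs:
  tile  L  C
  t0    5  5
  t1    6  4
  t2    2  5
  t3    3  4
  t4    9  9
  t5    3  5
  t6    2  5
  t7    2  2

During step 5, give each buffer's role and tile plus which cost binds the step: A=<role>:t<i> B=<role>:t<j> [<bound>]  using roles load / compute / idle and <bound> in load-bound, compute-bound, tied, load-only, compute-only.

step 5: A=compute:t4 B=load:t5 [compute-bound]

k=0 load=t0/5c comp=- wait=5 total=5
k=1 load=t1/6c comp=t0/5c wait=6 total=11
k=2 load=t2/2c comp=t1/4c wait=4 total=15
k=3 load=t3/3c comp=t2/5c wait=5 total=20
k=4 load=t4/9c comp=t3/4c wait=9 total=29
k=5 load=t5/3c comp=t4/9c wait=9 total=38
k=6 load=t6/2c comp=t5/5c wait=5 total=43
k=7 load=t7/2c comp=t6/5c wait=5 total=48
k=8 load=- comp=t7/2c wait=2 total=50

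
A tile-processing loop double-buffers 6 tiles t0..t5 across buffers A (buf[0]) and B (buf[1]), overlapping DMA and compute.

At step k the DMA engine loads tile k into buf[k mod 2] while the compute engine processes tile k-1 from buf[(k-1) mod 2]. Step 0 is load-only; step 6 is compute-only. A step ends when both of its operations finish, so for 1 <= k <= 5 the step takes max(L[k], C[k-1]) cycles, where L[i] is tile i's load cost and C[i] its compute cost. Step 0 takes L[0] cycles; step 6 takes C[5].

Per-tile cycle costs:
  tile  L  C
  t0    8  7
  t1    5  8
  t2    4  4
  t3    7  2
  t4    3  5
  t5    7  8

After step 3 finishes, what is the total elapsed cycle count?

end_cycle[3] = 30

step 0: L[0]=8 → dur=8, Σ=8 | A=load:t0 B=idle [load-only]
step 1: L[1]=5 C[0]=7 → dur=7, Σ=15 | A=compute:t0 B=load:t1 [compute-bound]
step 2: L[2]=4 C[1]=8 → dur=8, Σ=23 | A=load:t2 B=compute:t1 [compute-bound]
step 3: L[3]=7 C[2]=4 → dur=7, Σ=30 | A=compute:t2 B=load:t3 [load-bound]
step 4: L[4]=3 C[3]=2 → dur=3, Σ=33 | A=load:t4 B=compute:t3 [load-bound]
step 5: L[5]=7 C[4]=5 → dur=7, Σ=40 | A=compute:t4 B=load:t5 [load-bound]
step 6: C[5]=8 → dur=8, Σ=48 | A=idle B=compute:t5 [compute-only]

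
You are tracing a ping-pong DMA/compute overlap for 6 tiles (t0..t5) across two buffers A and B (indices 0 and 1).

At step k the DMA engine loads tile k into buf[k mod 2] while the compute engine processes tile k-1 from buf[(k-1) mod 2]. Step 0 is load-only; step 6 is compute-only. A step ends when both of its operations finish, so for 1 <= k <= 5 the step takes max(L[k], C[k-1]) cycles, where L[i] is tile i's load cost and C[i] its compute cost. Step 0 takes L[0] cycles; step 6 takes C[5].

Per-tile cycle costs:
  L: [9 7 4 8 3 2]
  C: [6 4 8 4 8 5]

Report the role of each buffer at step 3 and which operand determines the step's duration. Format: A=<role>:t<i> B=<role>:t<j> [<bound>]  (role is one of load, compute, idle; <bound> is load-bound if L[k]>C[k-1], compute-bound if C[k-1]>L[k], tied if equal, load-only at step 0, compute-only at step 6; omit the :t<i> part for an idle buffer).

step 3: A=compute:t2 B=load:t3 [tied]

step 0: L[0]=9 → dur=9, Σ=9 | A=load:t0 B=idle [load-only]
step 1: L[1]=7 C[0]=6 → dur=7, Σ=16 | A=compute:t0 B=load:t1 [load-bound]
step 2: L[2]=4 C[1]=4 → dur=4, Σ=20 | A=load:t2 B=compute:t1 [tied]
step 3: L[3]=8 C[2]=8 → dur=8, Σ=28 | A=compute:t2 B=load:t3 [tied]
step 4: L[4]=3 C[3]=4 → dur=4, Σ=32 | A=load:t4 B=compute:t3 [compute-bound]
step 5: L[5]=2 C[4]=8 → dur=8, Σ=40 | A=compute:t4 B=load:t5 [compute-bound]
step 6: C[5]=5 → dur=5, Σ=45 | A=idle B=compute:t5 [compute-only]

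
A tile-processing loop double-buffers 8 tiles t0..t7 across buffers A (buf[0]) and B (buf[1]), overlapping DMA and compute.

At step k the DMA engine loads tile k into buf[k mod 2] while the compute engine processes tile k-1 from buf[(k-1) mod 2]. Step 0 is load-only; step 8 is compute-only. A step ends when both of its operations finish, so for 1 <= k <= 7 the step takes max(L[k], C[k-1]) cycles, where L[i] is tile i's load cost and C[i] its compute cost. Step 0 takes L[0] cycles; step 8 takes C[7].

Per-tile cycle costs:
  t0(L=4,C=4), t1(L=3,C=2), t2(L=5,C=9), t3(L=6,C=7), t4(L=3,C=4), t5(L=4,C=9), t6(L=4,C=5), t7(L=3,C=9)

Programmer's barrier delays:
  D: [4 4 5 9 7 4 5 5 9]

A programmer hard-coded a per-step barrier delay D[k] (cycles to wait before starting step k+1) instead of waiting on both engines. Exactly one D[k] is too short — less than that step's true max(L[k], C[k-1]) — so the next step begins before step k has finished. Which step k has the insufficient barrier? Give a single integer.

hazard at step 6

[0] required=L[0]=4=4 vs D=4 ok
[1] required=max(L[1]=3,C[0]=4)=4 vs D=4 ok
[2] required=max(L[2]=5,C[1]=2)=5 vs D=5 ok
[3] required=max(L[3]=6,C[2]=9)=9 vs D=9 ok
[4] required=max(L[4]=3,C[3]=7)=7 vs D=7 ok
[5] required=max(L[5]=4,C[4]=4)=4 vs D=4 ok
[6] required=max(L[6]=4,C[5]=9)=9 vs D=5 SHORT
[7] required=max(L[7]=3,C[6]=5)=5 vs D=5 ok
[8] required=C[7]=9=9 vs D=9 ok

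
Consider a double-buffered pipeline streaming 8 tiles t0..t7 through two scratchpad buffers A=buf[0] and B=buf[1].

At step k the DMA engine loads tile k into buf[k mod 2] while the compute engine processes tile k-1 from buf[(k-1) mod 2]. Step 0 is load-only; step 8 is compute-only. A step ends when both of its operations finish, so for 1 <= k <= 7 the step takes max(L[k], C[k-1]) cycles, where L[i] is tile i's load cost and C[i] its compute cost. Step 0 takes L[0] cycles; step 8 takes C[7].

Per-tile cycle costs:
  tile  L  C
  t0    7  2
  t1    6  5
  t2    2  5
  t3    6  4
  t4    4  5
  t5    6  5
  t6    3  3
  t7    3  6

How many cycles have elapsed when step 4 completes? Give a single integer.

end_cycle[4] = 28

step 0: L[0]=7 → dur=7, Σ=7 | A=load:t0 B=idle [load-only]
step 1: L[1]=6 C[0]=2 → dur=6, Σ=13 | A=compute:t0 B=load:t1 [load-bound]
step 2: L[2]=2 C[1]=5 → dur=5, Σ=18 | A=load:t2 B=compute:t1 [compute-bound]
step 3: L[3]=6 C[2]=5 → dur=6, Σ=24 | A=compute:t2 B=load:t3 [load-bound]
step 4: L[4]=4 C[3]=4 → dur=4, Σ=28 | A=load:t4 B=compute:t3 [tied]
step 5: L[5]=6 C[4]=5 → dur=6, Σ=34 | A=compute:t4 B=load:t5 [load-bound]
step 6: L[6]=3 C[5]=5 → dur=5, Σ=39 | A=load:t6 B=compute:t5 [compute-bound]
step 7: L[7]=3 C[6]=3 → dur=3, Σ=42 | A=compute:t6 B=load:t7 [tied]
step 8: C[7]=6 → dur=6, Σ=48 | A=idle B=compute:t7 [compute-only]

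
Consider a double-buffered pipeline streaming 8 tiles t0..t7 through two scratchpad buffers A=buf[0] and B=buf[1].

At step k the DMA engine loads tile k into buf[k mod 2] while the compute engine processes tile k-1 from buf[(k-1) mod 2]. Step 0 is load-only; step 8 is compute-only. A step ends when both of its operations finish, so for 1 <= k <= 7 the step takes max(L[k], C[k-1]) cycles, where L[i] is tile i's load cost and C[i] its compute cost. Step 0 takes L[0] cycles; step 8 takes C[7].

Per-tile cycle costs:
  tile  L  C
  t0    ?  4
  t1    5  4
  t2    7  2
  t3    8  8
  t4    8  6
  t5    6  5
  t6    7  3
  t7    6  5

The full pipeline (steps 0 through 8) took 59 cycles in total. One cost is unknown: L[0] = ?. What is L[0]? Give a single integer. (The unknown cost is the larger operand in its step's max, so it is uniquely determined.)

L[0] = 7

step 0 | dur = L[0]=? = L[0]  (unknown; binding)
step 1 | dur = max(L[1]=5, C[0]=4) = 5
step 2 | dur = max(L[2]=7, C[1]=4) = 7
step 3 | dur = max(L[3]=8, C[2]=2) = 8
step 4 | dur = max(L[4]=8, C[3]=8) = 8
step 5 | dur = max(L[5]=6, C[4]=6) = 6
step 6 | dur = max(L[6]=7, C[5]=5) = 7
step 7 | dur = max(L[7]=6, C[6]=3) = 6
step 8 | dur = C[7]=5 = 5
sum of known step durations = 52
dur[0] = total - known = 59 - 52 = 7
L[0] is the binding max in step 0, so L[0] = dur[0] = 7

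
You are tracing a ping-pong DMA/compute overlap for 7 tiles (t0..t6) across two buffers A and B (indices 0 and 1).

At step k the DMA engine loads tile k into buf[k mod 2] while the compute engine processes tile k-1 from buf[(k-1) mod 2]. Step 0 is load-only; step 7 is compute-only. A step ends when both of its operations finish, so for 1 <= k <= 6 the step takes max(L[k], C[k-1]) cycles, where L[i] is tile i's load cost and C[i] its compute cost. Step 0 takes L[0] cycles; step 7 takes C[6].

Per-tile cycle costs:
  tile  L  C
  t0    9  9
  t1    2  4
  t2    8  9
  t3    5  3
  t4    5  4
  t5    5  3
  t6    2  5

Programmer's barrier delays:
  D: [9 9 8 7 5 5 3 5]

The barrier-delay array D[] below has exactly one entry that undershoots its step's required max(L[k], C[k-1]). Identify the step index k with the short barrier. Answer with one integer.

hazard at step 3

step 0: need L[0]=9 = 9; D[0]=9 ok
step 1: need max(L[1]=2,C[0]=9) = 9; D[1]=9 ok
step 2: need max(L[2]=8,C[1]=4) = 8; D[2]=8 ok
step 3: need max(L[3]=5,C[2]=9) = 9; D[3]=7 SHORT
step 4: need max(L[4]=5,C[3]=3) = 5; D[4]=5 ok
step 5: need max(L[5]=5,C[4]=4) = 5; D[5]=5 ok
step 6: need max(L[6]=2,C[5]=3) = 3; D[6]=3 ok
step 7: need C[6]=5 = 5; D[7]=5 ok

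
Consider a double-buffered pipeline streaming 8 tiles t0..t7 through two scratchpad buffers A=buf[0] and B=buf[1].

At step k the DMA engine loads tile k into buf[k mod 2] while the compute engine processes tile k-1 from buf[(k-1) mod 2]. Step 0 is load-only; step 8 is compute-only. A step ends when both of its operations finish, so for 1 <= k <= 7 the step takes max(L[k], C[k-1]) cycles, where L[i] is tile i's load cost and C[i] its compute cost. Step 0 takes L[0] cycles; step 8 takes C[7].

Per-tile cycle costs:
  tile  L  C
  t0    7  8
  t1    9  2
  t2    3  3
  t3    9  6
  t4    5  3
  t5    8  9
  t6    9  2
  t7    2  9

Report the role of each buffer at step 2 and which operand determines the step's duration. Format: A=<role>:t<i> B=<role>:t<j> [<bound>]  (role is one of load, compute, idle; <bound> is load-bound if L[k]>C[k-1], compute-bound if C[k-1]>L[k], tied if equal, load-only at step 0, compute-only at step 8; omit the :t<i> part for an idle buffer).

step 2: A=load:t2 B=compute:t1 [load-bound]

k=0 load=t0/7c comp=- wait=7 total=7
k=1 load=t1/9c comp=t0/8c wait=9 total=16
k=2 load=t2/3c comp=t1/2c wait=3 total=19
k=3 load=t3/9c comp=t2/3c wait=9 total=28
k=4 load=t4/5c comp=t3/6c wait=6 total=34
k=5 load=t5/8c comp=t4/3c wait=8 total=42
k=6 load=t6/9c comp=t5/9c wait=9 total=51
k=7 load=t7/2c comp=t6/2c wait=2 total=53
k=8 load=- comp=t7/9c wait=9 total=62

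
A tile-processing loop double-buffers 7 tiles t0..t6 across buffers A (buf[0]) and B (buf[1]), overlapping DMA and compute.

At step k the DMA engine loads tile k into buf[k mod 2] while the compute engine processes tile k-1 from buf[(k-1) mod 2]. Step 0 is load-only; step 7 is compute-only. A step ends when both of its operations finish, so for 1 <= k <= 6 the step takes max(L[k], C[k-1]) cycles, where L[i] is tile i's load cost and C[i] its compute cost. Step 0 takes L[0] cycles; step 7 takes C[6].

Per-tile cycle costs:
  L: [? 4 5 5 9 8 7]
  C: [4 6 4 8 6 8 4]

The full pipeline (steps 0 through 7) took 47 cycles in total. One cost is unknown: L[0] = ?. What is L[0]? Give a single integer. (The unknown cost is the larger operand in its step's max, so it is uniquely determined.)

L[0] = 3

step 0: dur = L[0]=? = L[0]  (unknown; binding)
step 1: dur = max(L[1]=4, C[0]=4) = 4
step 2: dur = max(L[2]=5, C[1]=6) = 6
step 3: dur = max(L[3]=5, C[2]=4) = 5
step 4: dur = max(L[4]=9, C[3]=8) = 9
step 5: dur = max(L[5]=8, C[4]=6) = 8
step 6: dur = max(L[6]=7, C[5]=8) = 8
step 7: dur = C[6]=4 = 4
sum of known step durations = 44
dur[0] = total - known = 47 - 44 = 3
L[0] is the binding max in step 0, so L[0] = dur[0] = 3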